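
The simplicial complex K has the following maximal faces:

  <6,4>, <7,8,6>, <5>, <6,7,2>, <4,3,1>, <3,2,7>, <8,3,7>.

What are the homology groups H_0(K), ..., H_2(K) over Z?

H_0 = Z^2,  H_1 = Z,  H_2 = 0.

Fix the vertex order 1 < 2 < 3 < 4 < 5 < 6 < 7 < 8 and write every simplex with vertices in increasing order. Then dim K = 2 and the simplices of K are:

  0-simplices (8): [1], [2], [3], [4], [5], [6], [7], [8]
  1-simplices (12): [1,3], [1,4], [2,3], [2,6], [2,7], [3,4], [3,7], [3,8], [4,6], [6,7], [6,8], [7,8]
  2-simplices (5): [1,3,4], [2,3,7], [2,6,7], [3,7,8], [6,7,8]

so the chain groups are C_0 ≅ Z^8, C_1 ≅ Z^12, C_2 ≅ Z^5.

Boundary ∂_1: C_1 → C_0 sends each edge [p,q] (with p < q) to q − p.
The resulting 8×12 matrix has rank 6, and its Smith normal form has invariant factors (1,1,1,1,1,1).

∂_2: C_2 → C_1 acts by ∂[p,q,r] = [q,r] − [p,r] + [p,q]. For instance
  ∂[2,6,7] = [6,7] − [2,7] + [2,6],
  ∂[6,7,8] = [7,8] − [6,8] + [6,7].
The resulting 12×5 matrix has rank 5, and its Smith normal form has invariant factors (1,1,1,1,1).

Now H_k = ker ∂_k / im ∂_{k+1}, so:

  H_0: rank C_0 − rank ∂_1 = 8 − 6 = 2, and the invariant factors of ∂_1 are all 1, so H_0 = Z^2.
  H_1: rank ker ∂_1 − rank ∂_2 = (12 − 6) − 5 = 1, and the invariant factors of ∂_2 are all 1, so H_1 = Z.
  H_2: rank ker ∂_2 − rank ∂_3 = (5 − 5) − 0 = 0, and there is no ∂_3, so H_2 = 0.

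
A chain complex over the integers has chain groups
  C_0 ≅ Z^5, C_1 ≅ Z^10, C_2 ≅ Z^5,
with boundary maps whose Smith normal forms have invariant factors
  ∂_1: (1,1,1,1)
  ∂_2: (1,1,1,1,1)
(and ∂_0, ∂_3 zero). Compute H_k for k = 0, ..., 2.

H_0: b_0 = 5 − 0 − 4 = 1; torsion from ∂_1 factors > 1: none. So H_0 = Z.
H_1: b_1 = 10 − 4 − 5 = 1; torsion from ∂_2 factors > 1: none. So H_1 = Z.
H_2: b_2 = 5 − 5 − 0 = 0; torsion from ∂_3 factors > 1: none. So H_2 = 0.

H_0 = Z,  H_1 = Z,  H_2 = 0.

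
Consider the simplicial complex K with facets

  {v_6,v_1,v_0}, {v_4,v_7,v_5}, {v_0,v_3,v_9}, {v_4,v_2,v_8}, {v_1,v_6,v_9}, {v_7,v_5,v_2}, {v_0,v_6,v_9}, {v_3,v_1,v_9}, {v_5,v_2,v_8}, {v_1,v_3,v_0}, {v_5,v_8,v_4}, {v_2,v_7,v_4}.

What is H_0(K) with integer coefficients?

K has 10 vertices, 18 edges, 12 triangles.
rank ∂_0 = 0, rank ∂_1 = 8 ⇒ b_0 = 10 − 0 − 8 = 2; all invariant factors of ∂_1 are 1 so no torsion. So H_0 ≅ Z^2.

H_0 = Z^2.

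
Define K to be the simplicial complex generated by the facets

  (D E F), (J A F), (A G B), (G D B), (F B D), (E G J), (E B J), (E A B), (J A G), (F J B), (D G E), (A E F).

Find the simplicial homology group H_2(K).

We work with the vertex ordering A < B < D < E < F < G < J. The simplices of K, each written with vertices in increasing order, are:

  0-simplices (7): A, B, D, E, F, G, J
  1-simplices (18): AB, AE, AF, AG, AJ, BD, BE, BF, BG, BJ, DE, DF, DG, EF, EG, EJ, FJ, GJ
  2-simplices (12): ABE, ABG, AEF, AFJ, AGJ, BDF, BDG, BEJ, BFJ, DEF, DEG, EGJ

Hence C_0 ≅ Z^7, C_1 ≅ Z^18, C_2 ≅ Z^12.

∂_1: C_1 → C_0 is given by ∂[p,q] = [q] − [p]. For instance
  ∂GJ = J − G.
As a 7×18 matrix over Z this has rank 6, with invariant factors (1,1,1,1,1,1).

Boundary ∂_2: C_2 → C_1 acts by ∂[p,q,r] = [q,r] − [p,r] + [p,q]. For instance
  ∂BFJ = FJ − BJ + BF,
  ∂AEF = EF − AF + AE.
This gives a 18×12 integer matrix of rank 12; reducing to Smith normal form yields diagonal entries (1,1,1,1,1,1,1,1,1,1,1,2).

Computing H_k = (kernel of ∂_k) / (image of ∂_{k+1}):

  H_2: rank ker ∂_2 − rank ∂_3 = (12 − 12) − 0 = 0, and there is no ∂_3, so H_2 = 0.

H_2 = 0.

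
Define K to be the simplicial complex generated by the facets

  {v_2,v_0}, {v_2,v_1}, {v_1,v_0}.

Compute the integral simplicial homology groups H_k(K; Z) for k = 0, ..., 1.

H_0 = Z,  H_1 = Z.

K has 3 vertices, 3 edges.
rank ∂_0 = 0, rank ∂_1 = 2 ⇒ b_0 = 3 − 0 − 2 = 1; all invariant factors of ∂_1 are 1 so no torsion. So H_0 ≅ Z.
rank ∂_1 = 2, rank ∂_2 = 0 ⇒ b_1 = 3 − 2 − 0 = 1. So H_1 ≅ Z.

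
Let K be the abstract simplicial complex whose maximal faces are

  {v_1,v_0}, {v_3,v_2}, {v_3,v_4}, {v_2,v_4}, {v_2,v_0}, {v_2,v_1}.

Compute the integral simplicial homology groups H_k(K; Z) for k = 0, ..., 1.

We work with the vertex ordering v_0 < v_1 < v_2 < v_3 < v_4. The simplices of K, each written with vertices in increasing order, are:

  0-simplices (5): [v_0], [v_1], [v_2], [v_3], [v_4]
  1-simplices (6): [v_0,v_1], [v_0,v_2], [v_1,v_2], [v_2,v_3], [v_2,v_4], [v_3,v_4]

so the chain groups are C_0 ≅ Z^5, C_1 ≅ Z^6.

∂_1: C_1 → C_0 maps an edge to its endpoints' difference, ∂[p,q] = q − p.
The resulting 5×6 matrix has rank 4, and its Smith normal form has invariant factors (1,1,1,1).

Computing H_k = (kernel of ∂_k) / (image of ∂_{k+1}):

  H_0: rank C_0 − rank ∂_1 = 5 − 4 = 1, and the invariant factors of ∂_1 are all 1, so H_0 ≅ Z.
  H_1: rank ker ∂_1 − rank ∂_2 = (6 − 4) − 0 = 2, and there is no ∂_2, so H_1 ≅ Z^2.

As a check, the Euler characteristic is 5 − 6 = -1, which agrees with 1 − 2 = -1.

H_0 ≅ Z,  H_1 ≅ Z^2.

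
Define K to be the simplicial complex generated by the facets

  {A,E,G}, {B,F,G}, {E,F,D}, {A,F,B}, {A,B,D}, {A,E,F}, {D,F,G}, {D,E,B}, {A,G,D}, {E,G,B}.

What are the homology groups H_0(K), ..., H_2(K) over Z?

H_0 ≅ Z,  H_1 ≅ Z_2,  H_2 = 0.

Fix the vertex order A < B < D < E < F < G and write every simplex with vertices in increasing order. Then dim K = 2 and the simplices of K are:

  0-simplices (6): A, B, D, E, F, G
  1-simplices (15): AB, AD, AE, AF, AG, BD, BE, BF, BG, DE, DF, DG, EF, EG, FG
  2-simplices (10): ABD, ABF, ADG, AEF, AEG, BDE, BEG, BFG, DEF, DFG

so the chain groups are C_0 ≅ Z^6, C_1 ≅ Z^15, C_2 ≅ Z^10.

The boundary map ∂_1: C_1 → C_0 sends each edge [p,q] (with p < q) to q − p.
The 6×15 boundary matrix has rank 5 and Smith normal form diag(1,1,1,1,1).

∂_2: C_2 → C_1 acts by ∂[p,q,r] = [q,r] − [p,r] + [p,q]. For instance
  ∂BDE = DE − BE + BD,
  ∂ADG = DG − AG + AD.
This gives a 15×10 integer matrix of rank 10; reducing to Smith normal form yields diagonal entries (1,1,1,1,1,1,1,1,1,2).

Now H_k = ker ∂_k / im ∂_{k+1}, so:

  H_0: rank C_0 − rank ∂_1 = 6 − 5 = 1, and the invariant factors of ∂_1 are all 1, so H_0 ≅ Z.
  H_1: rank ker ∂_1 − rank ∂_2 = (15 − 5) − 10 = 0, and ∂_2 has invariant factor 2 > 1, so H_1 ≅ Z_2.
  H_2: rank ker ∂_2 − rank ∂_3 = (10 − 10) − 0 = 0, and there is no ∂_3, so H_2 ≅ 0.

As a check, the Euler characteristic is 6 − 15 + 10 = 1, which agrees with 1 − 0 + 0 = 1.
(K is a triangulation of the real projective plane RP^2.)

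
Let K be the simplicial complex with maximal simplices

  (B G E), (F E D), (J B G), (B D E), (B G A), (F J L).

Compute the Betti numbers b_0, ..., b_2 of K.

Fix the vertex order A < B < D < E < F < G < J < L and write every simplex with vertices in increasing order. Then dim K = 2 and the simplices of K are:

  0-simplices (8): A, B, D, E, F, G, J, L
  1-simplices (14): AB, AG, BD, BE, BG, BJ, DE, DF, EF, EG, FJ, FL, GJ, JL
  2-simplices (6): ABG, BDE, BEG, BGJ, DEF, FJL

giving chain groups C_0 ≅ Z^8, C_1 ≅ Z^14, C_2 ≅ Z^6.

∂_1: C_1 → C_0 sends each edge [p,q] (with p < q) to q − p. For instance
  ∂EF = F − E.
As a 8×14 matrix over Z this has rank 7, with invariant factors (1,1,1,1,1,1,1).

Boundary ∂_2: C_2 → C_1 acts by ∂[p,q,r] = [q,r] − [p,r] + [p,q]. For instance
  ∂BEG = EG − BG + BE,
  ∂ABG = BG − AG + AB.
The 14×6 boundary matrix has rank 6 and Smith normal form diag(1,1,1,1,1,1).

Reading off H_k = ker ∂_k / im ∂_{k+1}:

  H_0: rank C_0 − rank ∂_1 = 8 − 7 = 1, and the invariant factors of ∂_1 are all 1, so H_0 = Z.
  H_1: rank ker ∂_1 − rank ∂_2 = (14 − 7) − 6 = 1, and the invariant factors of ∂_2 are all 1, so H_1 = Z.
  H_2: rank ker ∂_2 − rank ∂_3 = (6 − 6) − 0 = 0, and there is no ∂_3, so H_2 = 0.

As a check, the Euler characteristic is 8 − 14 + 6 = 0, which agrees with 1 − 1 + 0 = 0.

Hence the Betti numbers are b_0 = 1, b_1 = 1, b_2 = 0.

b_0 = 1, b_1 = 1, b_2 = 0.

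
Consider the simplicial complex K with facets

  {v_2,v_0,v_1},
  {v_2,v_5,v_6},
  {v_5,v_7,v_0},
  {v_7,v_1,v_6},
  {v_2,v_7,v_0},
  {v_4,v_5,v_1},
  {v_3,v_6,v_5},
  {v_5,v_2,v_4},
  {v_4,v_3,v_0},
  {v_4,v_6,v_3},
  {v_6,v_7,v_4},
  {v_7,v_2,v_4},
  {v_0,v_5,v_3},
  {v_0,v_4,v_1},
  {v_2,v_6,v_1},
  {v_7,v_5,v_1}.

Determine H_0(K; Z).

Fix the vertex order v_0 < v_1 < v_2 < v_3 < v_4 < v_5 < v_6 < v_7 and write every simplex with vertices in increasing order. Then dim K = 2 and the simplices of K are:

  0-simplices (8): [v_0], [v_1], [v_2], [v_3], [v_4], [v_5], [v_6], [v_7]
  1-simplices (24): (24 of them)
  2-simplices (16): (16 of them)

Hence C_0 ≅ Z^8, C_1 ≅ Z^24, C_2 ≅ Z^16.

∂_1: C_1 → C_0 sends each edge [p,q] (with p < q) to q − p. For instance
  ∂[v_0,v_4] = [v_4] − [v_0].
The resulting 8×24 matrix has rank 7, and its Smith normal form has invariant factors (1,1,1,1,1,1,1).

Boundary ∂_2: C_2 → C_1 maps a triangle to the signed sum of its edges. For instance
  ∂[v_3,v_4,v_6] = [v_4,v_6] − [v_3,v_6] + [v_3,v_4],
  ∂[v_0,v_1,v_2] = [v_1,v_2] − [v_0,v_2] + [v_0,v_1].
As a 24×16 matrix over Z this has rank 15, with invariant factors (1,1,1,1,1,1,1,1,1,1,1,1,1,1,1).

From H_k ≅ ker(∂_k) / im(∂_{k+1}) we obtain:

  H_0: rank C_0 − rank ∂_1 = 8 − 7 = 1, and the invariant factors of ∂_1 are all 1, so H_0 = Z.

(K is a triangulation of the torus T^2.)

H_0 ≅ Z.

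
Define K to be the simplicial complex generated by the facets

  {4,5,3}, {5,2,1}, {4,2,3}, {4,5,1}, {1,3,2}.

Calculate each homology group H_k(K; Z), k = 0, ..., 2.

H_0 = Z,  H_1 = Z,  H_2 = 0.

K has 5 vertices, 10 edges, 5 triangles.
rank ∂_0 = 0, rank ∂_1 = 4 ⇒ b_0 = 5 − 0 − 4 = 1; all invariant factors of ∂_1 are 1 so no torsion. So H_0 ≅ Z.
rank ∂_1 = 4, rank ∂_2 = 5 ⇒ b_1 = 10 − 4 − 5 = 1; all invariant factors of ∂_2 are 1 so no torsion. So H_1 ≅ Z.
rank ∂_2 = 5, rank ∂_3 = 0 ⇒ b_2 = 5 − 5 − 0 = 0. So H_2 ≅ 0.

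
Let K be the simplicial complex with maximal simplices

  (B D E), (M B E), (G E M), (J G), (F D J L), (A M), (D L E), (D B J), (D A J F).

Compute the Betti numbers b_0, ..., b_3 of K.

b_0 = 1, b_1 = 2, b_2 = 0, b_3 = 0.

We work with the vertex ordering A < B < D < E < F < G < J < L < M. The simplices of K, each written with vertices in increasing order, are:

  0-simplices (9): A, B, D, E, F, G, J, L, M
  1-simplices (20): AD, AF, AJ, AM, BD, BE, BJ, BM, DE, DF, DJ, DL, EG, EL, EM, FJ, FL, GJ, GM, JL
  2-simplices (12): ADF, ADJ, AFJ, BDE, BDJ, BEM, DEL, DFJ, DFL, DJL, EGM, FJL
  3-simplices (2): ADFJ, DFJL

Hence C_0 ≅ Z^9, C_1 ≅ Z^20, C_2 ≅ Z^12, C_3 ≅ Z^2.

The boundary map ∂_1: C_1 → C_0 maps an edge to its endpoints' difference, ∂[p,q] = q − p. For instance
  ∂BJ = J − B.
The 9×20 boundary matrix has rank 8 and Smith normal form diag(1,1,1,1,1,1,1,1).

∂_2: C_2 → C_1 acts by ∂[p,q,r] = [q,r] − [p,r] + [p,q]. For instance
  ∂DEL = EL − DL + DE,
  ∂DJL = JL − DL + DJ.
The 20×12 boundary matrix has rank 10 and Smith normal form diag(1,1,1,1,1,1,1,1,1,1).

∂_3: C_3 → C_2 sends each 3-simplex σ to the alternating sum Σ_i (−1)^i (σ with its i-th vertex removed). For instance
  ∂ADFJ = DFJ − AFJ + ADJ − ADF,
  ∂DFJL = FJL − DJL + DFL − DFJ.
As a 12×2 matrix over Z this has rank 2, with invariant factors (1,1).

From H_k ≅ ker(∂_k) / im(∂_{k+1}) we obtain:

  H_0: rank C_0 − rank ∂_1 = 9 − 8 = 1, and the invariant factors of ∂_1 are all 1, so H_0 = Z.
  H_1: rank ker ∂_1 − rank ∂_2 = (20 − 8) − 10 = 2, and the invariant factors of ∂_2 are all 1, so H_1 = Z^2.
  H_2: rank ker ∂_2 − rank ∂_3 = (12 − 10) − 2 = 0, and the invariant factors of ∂_3 are all 1, so H_2 = 0.
  H_3: rank ker ∂_3 − rank ∂_4 = (2 − 2) − 0 = 0, and there is no ∂_4, so H_3 = 0.

Hence the Betti numbers are b_0 = 1, b_1 = 2, b_2 = 0, b_3 = 0.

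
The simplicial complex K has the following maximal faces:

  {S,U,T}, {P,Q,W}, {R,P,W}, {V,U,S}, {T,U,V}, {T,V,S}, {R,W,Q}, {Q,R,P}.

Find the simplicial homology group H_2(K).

H_2 ≅ Z^2.

Take the total order P < Q < R < S < T < U < V < W on the vertex set. Then K (dimension 2) consists of the simplices:

  0-simplices (8): P, Q, R, S, T, U, V, W
  1-simplices (12): PQ, PR, PW, QR, QW, RW, ST, SU, SV, TU, TV, UV
  2-simplices (8): PQR, PQW, PRW, QRW, STU, STV, SUV, TUV

Hence C_0 ≅ Z^8, C_1 ≅ Z^12, C_2 ≅ Z^8.

∂_1: C_1 → C_0 is given by ∂[p,q] = [q] − [p].
This gives a 8×12 integer matrix of rank 6; reducing to Smith normal form yields diagonal entries (1,1,1,1,1,1).

The boundary map ∂_2: C_2 → C_1 sends each 2-simplex [p,q,r] to [q,r] − [p,r] + [p,q]. For instance
  ∂STV = TV − SV + ST,
  ∂QRW = RW − QW + QR.
The 12×8 boundary matrix has rank 6 and Smith normal form diag(1,1,1,1,1,1).

Computing H_k = (kernel of ∂_k) / (image of ∂_{k+1}):

  H_2: rank ker ∂_2 − rank ∂_3 = (8 − 6) − 0 = 2, and there is no ∂_3, so H_2 = Z^2.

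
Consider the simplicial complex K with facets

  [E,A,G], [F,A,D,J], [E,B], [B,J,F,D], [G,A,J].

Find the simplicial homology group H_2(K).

H_2 ≅ 0.

Order the vertices as A < B < D < E < F < G < J. Listing each simplex with vertices in this order, K has dimension 3 with simplices:

  0-simplices (7): A, B, D, E, F, G, J
  1-simplices (14): AD, AE, AF, AG, AJ, BD, BE, BF, BJ, DF, DJ, EG, FJ, GJ
  2-simplices (9): ADF, ADJ, AEG, AFJ, AGJ, BDF, BDJ, BFJ, DFJ
  3-simplices (2): ADFJ, BDFJ

Hence C_0 ≅ Z^7, C_1 ≅ Z^14, C_2 ≅ Z^9, C_3 ≅ Z^2.

The boundary map ∂_1: C_1 → C_0 is given by ∂[p,q] = [q] − [p].
The resulting 7×14 matrix has rank 6, and its Smith normal form has invariant factors (1,1,1,1,1,1).

∂_2: C_2 → C_1 sends each 2-simplex [p,q,r] to [q,r] − [p,r] + [p,q]. For instance
  ∂DFJ = FJ − DJ + DF,
  ∂ADF = DF − AF + AD.
This gives a 14×9 integer matrix of rank 7; reducing to Smith normal form yields diagonal entries (1,1,1,1,1,1,1).

Boundary ∂_3: C_3 → C_2 sends each 3-simplex σ to the alternating sum Σ_i (−1)^i (σ with its i-th vertex removed). For instance
  ∂BDFJ = DFJ − BFJ + BDJ − BDF,
  ∂ADFJ = DFJ − AFJ + ADJ − ADF.
As a 9×2 matrix over Z this has rank 2, with invariant factors (1,1).

Reading off H_k = ker ∂_k / im ∂_{k+1}:

  H_2: rank ker ∂_2 − rank ∂_3 = (9 − 7) − 2 = 0, and the invariant factors of ∂_3 are all 1, so H_2 = 0.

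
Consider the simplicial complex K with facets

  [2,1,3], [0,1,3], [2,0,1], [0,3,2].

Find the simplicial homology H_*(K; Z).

We work with the vertex ordering 0 < 1 < 2 < 3. The simplices of K, each written with vertices in increasing order, are:

  0-simplices (4): [0], [1], [2], [3]
  1-simplices (6): [0,1], [0,2], [0,3], [1,2], [1,3], [2,3]
  2-simplices (4): [0,1,2], [0,1,3], [0,2,3], [1,2,3]

Hence C_0 ≅ Z^4, C_1 ≅ Z^6, C_2 ≅ Z^4.

Boundary ∂_1: C_1 → C_0 is given by ∂[p,q] = [q] − [p]. For instance
  ∂[0,1] = [1] − [0].
The 4×6 boundary matrix has rank 3 and Smith normal form diag(1,1,1).

The boundary map ∂_2: C_2 → C_1 maps a triangle to the signed sum of its edges. For instance
  ∂[1,2,3] = [2,3] − [1,3] + [1,2],
  ∂[0,1,3] = [1,3] − [0,3] + [0,1].
The resulting 6×4 matrix has rank 3, and its Smith normal form has invariant factors (1,1,1).

Reading off H_k = ker ∂_k / im ∂_{k+1}:

  H_0: rank C_0 − rank ∂_1 = 4 − 3 = 1, and the invariant factors of ∂_1 are all 1, so H_0 = Z.
  H_1: rank ker ∂_1 − rank ∂_2 = (6 − 3) − 3 = 0, and the invariant factors of ∂_2 are all 1, so H_1 = 0.
  H_2: rank ker ∂_2 − rank ∂_3 = (4 − 3) − 0 = 1, and there is no ∂_3, so H_2 = Z.

H_0 ≅ Z,  H_1 = 0,  H_2 ≅ Z.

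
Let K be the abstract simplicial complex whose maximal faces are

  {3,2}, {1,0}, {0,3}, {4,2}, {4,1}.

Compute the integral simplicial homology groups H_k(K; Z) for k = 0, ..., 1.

H_0 = Z,  H_1 = Z.

Order the vertices as 0 < 1 < 2 < 3 < 4. Listing each simplex with vertices in this order, K has dimension 1 with simplices:

  0-simplices (5): [0], [1], [2], [3], [4]
  1-simplices (5): [0,1], [0,3], [1,4], [2,3], [2,4]

so the chain groups are C_0 ≅ Z^5, C_1 ≅ Z^5.

The boundary map ∂_1: C_1 → C_0 sends each edge [p,q] (with p < q) to q − p. For instance
  ∂[0,3] = [3] − [0].
The resulting 5×5 matrix has rank 4, and its Smith normal form has invariant factors (1,1,1,1).

Now H_k = ker ∂_k / im ∂_{k+1}, so:

  H_0: rank C_0 − rank ∂_1 = 5 − 4 = 1, and the invariant factors of ∂_1 are all 1, so H_0 ≅ Z.
  H_1: rank ker ∂_1 − rank ∂_2 = (5 − 4) − 0 = 1, and there is no ∂_2, so H_1 ≅ Z.

As a check, the Euler characteristic is 5 − 5 = 0, which agrees with 1 − 1 = 0.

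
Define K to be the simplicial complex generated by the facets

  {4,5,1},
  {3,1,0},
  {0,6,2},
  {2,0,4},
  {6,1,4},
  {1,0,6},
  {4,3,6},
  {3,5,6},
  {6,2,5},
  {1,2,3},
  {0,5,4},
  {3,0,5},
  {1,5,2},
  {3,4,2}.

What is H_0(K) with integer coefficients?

We work with the vertex ordering 0 < 1 < 2 < 3 < 4 < 5 < 6. The simplices of K, each written with vertices in increasing order, are:

  0-simplices (7): [0], [1], [2], [3], [4], [5], [6]
  1-simplices (21): [0,1], [0,2], [0,3], [0,4], [0,5], [0,6], [1,2], [1,3], [1,4], [1,5], [1,6], [2,3], [2,4], [2,5], [2,6], [3,4], [3,5], [3,6], [4,5], [4,6], [5,6]
  2-simplices (14): [0,1,3], [0,1,6], [0,2,4], [0,2,6], [0,3,5], [0,4,5], [1,2,3], [1,2,5], [1,4,5], [1,4,6], [2,3,4], [2,5,6], [3,4,6], [3,5,6]

Hence C_0 ≅ Z^7, C_1 ≅ Z^21, C_2 ≅ Z^14.

The boundary map ∂_1: C_1 → C_0 maps an edge to its endpoints' difference, ∂[p,q] = q − p. For instance
  ∂[1,6] = [6] − [1].
This gives a 7×21 integer matrix of rank 6; reducing to Smith normal form yields diagonal entries (1,1,1,1,1,1).

Boundary ∂_2: C_2 → C_1 sends each 2-simplex [p,q,r] to [q,r] − [p,r] + [p,q]. For instance
  ∂[3,4,6] = [4,6] − [3,6] + [3,4],
  ∂[1,2,5] = [2,5] − [1,5] + [1,2].
The resulting 21×14 matrix has rank 13, and its Smith normal form has invariant factors (1,1,1,1,1,1,1,1,1,1,1,1,1).

From H_k ≅ ker(∂_k) / im(∂_{k+1}) we obtain:

  H_0: rank C_0 − rank ∂_1 = 7 − 6 = 1, and the invariant factors of ∂_1 are all 1, so H_0 = Z.

H_0 = Z.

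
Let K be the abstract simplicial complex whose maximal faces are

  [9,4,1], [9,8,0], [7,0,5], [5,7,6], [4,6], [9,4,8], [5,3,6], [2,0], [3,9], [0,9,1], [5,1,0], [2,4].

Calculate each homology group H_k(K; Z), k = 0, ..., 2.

H_0 ≅ Z,  H_1 ≅ Z^3,  H_2 = 0.

We work with the vertex ordering 0 < 1 < 2 < 3 < 4 < 5 < 6 < 7 < 8 < 9. The simplices of K, each written with vertices in increasing order, are:

  0-simplices (10): [0], [1], [2], [3], [4], [5], [6], [7], [8], [9]
  1-simplices (20): [0,1], [0,2], [0,5], [0,7], [0,8], [0,9], [1,4], [1,5], [1,9], [2,4], [3,5], [3,6], [3,9], [4,6], [4,8], [4,9], [5,6], [5,7], [6,7], [8,9]
  2-simplices (8): [0,1,5], [0,1,9], [0,5,7], [0,8,9], [1,4,9], [3,5,6], [4,8,9], [5,6,7]

giving chain groups C_0 ≅ Z^10, C_1 ≅ Z^20, C_2 ≅ Z^8.

The boundary map ∂_1: C_1 → C_0 is given by ∂[p,q] = [q] − [p].
The resulting 10×20 matrix has rank 9, and its Smith normal form has invariant factors (1,1,1,1,1,1,1,1,1).

The boundary map ∂_2: C_2 → C_1 sends each 2-simplex [p,q,r] to [q,r] − [p,r] + [p,q]. For instance
  ∂[0,8,9] = [8,9] − [0,9] + [0,8],
  ∂[0,1,5] = [1,5] − [0,5] + [0,1].
This gives a 20×8 integer matrix of rank 8; reducing to Smith normal form yields diagonal entries (1,1,1,1,1,1,1,1).

Now H_k = ker ∂_k / im ∂_{k+1}, so:

  H_0: rank C_0 − rank ∂_1 = 10 − 9 = 1, and the invariant factors of ∂_1 are all 1, so H_0 ≅ Z.
  H_1: rank ker ∂_1 − rank ∂_2 = (20 − 9) − 8 = 3, and the invariant factors of ∂_2 are all 1, so H_1 ≅ Z^3.
  H_2: rank ker ∂_2 − rank ∂_3 = (8 − 8) − 0 = 0, and there is no ∂_3, so H_2 ≅ 0.

As a check, the Euler characteristic is 10 − 20 + 8 = -2, which agrees with 1 − 3 + 0 = -2.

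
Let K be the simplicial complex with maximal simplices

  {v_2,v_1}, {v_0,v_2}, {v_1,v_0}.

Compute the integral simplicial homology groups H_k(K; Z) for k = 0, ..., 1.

K has 3 vertices, 3 edges.
rank ∂_0 = 0, rank ∂_1 = 2 ⇒ b_0 = 3 − 0 − 2 = 1; all invariant factors of ∂_1 are 1 so no torsion. So H_0 = Z.
rank ∂_1 = 2, rank ∂_2 = 0 ⇒ b_1 = 3 − 2 − 0 = 1. So H_1 = Z.

H_0 ≅ Z,  H_1 ≅ Z.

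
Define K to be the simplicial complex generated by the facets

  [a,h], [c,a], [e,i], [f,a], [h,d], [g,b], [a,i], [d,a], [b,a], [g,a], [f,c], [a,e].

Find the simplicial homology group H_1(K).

H_1 ≅ Z^4.

Fix the vertex order a < b < c < d < e < f < g < h < i and write every simplex with vertices in increasing order. Then dim K = 1 and the simplices of K are:

  0-simplices (9): a, b, c, d, e, f, g, h, i
  1-simplices (12): ab, ac, ad, ae, af, ag, ah, ai, bg, cf, dh, ei

so the chain groups are C_0 ≅ Z^9, C_1 ≅ Z^12.

Boundary ∂_1: C_1 → C_0 sends each edge [p,q] (with p < q) to q − p.
The resulting 9×12 matrix has rank 8, and its Smith normal form has invariant factors (1,1,1,1,1,1,1,1).

Now H_k = ker ∂_k / im ∂_{k+1}, so:

  H_1: rank ker ∂_1 − rank ∂_2 = (12 − 8) − 0 = 4, and there is no ∂_2, so H_1 ≅ Z^4.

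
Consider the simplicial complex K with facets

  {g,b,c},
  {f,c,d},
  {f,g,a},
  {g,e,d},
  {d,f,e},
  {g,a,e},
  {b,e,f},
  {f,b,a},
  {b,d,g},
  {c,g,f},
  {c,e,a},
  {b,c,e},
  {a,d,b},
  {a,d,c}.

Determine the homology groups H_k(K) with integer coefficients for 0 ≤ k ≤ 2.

H_0 ≅ Z,  H_1 ≅ Z^2,  H_2 ≅ Z.

Fix the vertex order a < b < c < d < e < f < g and write every simplex with vertices in increasing order. Then dim K = 2 and the simplices of K are:

  0-simplices (7): a, b, c, d, e, f, g
  1-simplices (21): ab, ac, ad, ae, af, ag, bc, bd, be, bf, bg, cd, ce, cf, cg, de, df, dg, ef, eg, fg
  2-simplices (14): abd, abf, acd, ace, aeg, afg, bce, bcg, bdg, bef, cdf, cfg, def, deg

giving chain groups C_0 ≅ Z^7, C_1 ≅ Z^21, C_2 ≅ Z^14.

Boundary ∂_1: C_1 → C_0 sends each edge [p,q] (with p < q) to q − p. For instance
  ∂ab = b − a.
The resulting 7×21 matrix has rank 6, and its Smith normal form has invariant factors (1,1,1,1,1,1).

Boundary ∂_2: C_2 → C_1 acts by ∂[p,q,r] = [q,r] − [p,r] + [p,q]. For instance
  ∂bdg = dg − bg + bd,
  ∂abf = bf − af + ab.
This gives a 21×14 integer matrix of rank 13; reducing to Smith normal form yields diagonal entries (1,1,1,1,1,1,1,1,1,1,1,1,1).

From H_k ≅ ker(∂_k) / im(∂_{k+1}) we obtain:

  H_0: rank C_0 − rank ∂_1 = 7 − 6 = 1, and the invariant factors of ∂_1 are all 1, so H_0 = Z.
  H_1: rank ker ∂_1 − rank ∂_2 = (21 − 6) − 13 = 2, and the invariant factors of ∂_2 are all 1, so H_1 = Z^2.
  H_2: rank ker ∂_2 − rank ∂_3 = (14 − 13) − 0 = 1, and there is no ∂_3, so H_2 = Z.

As a check, the Euler characteristic is 7 − 21 + 14 = 0, which agrees with 1 − 2 + 1 = 0.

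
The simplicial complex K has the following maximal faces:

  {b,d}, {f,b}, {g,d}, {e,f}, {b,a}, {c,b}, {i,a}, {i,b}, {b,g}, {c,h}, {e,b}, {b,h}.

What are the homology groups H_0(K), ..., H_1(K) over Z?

H_0 ≅ Z,  H_1 ≅ Z^4.

We work with the vertex ordering a < b < c < d < e < f < g < h < i. The simplices of K, each written with vertices in increasing order, are:

  0-simplices (9): a, b, c, d, e, f, g, h, i
  1-simplices (12): ab, ai, bc, bd, be, bf, bg, bh, bi, ch, dg, ef

Hence C_0 ≅ Z^9, C_1 ≅ Z^12.

The boundary map ∂_1: C_1 → C_0 sends each edge [p,q] (with p < q) to q − p. For instance
  ∂ef = f − e.
This gives a 9×12 integer matrix of rank 8; reducing to Smith normal form yields diagonal entries (1,1,1,1,1,1,1,1).

From H_k ≅ ker(∂_k) / im(∂_{k+1}) we obtain:

  H_0: rank C_0 − rank ∂_1 = 9 − 8 = 1, and the invariant factors of ∂_1 are all 1, so H_0 = Z.
  H_1: rank ker ∂_1 − rank ∂_2 = (12 − 8) − 0 = 4, and there is no ∂_2, so H_1 = Z^4.

As a check, the Euler characteristic is 9 − 12 = -3, which agrees with 1 − 4 = -3.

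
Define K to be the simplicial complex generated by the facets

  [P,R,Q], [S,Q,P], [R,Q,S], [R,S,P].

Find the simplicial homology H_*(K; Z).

Take the total order P < Q < R < S on the vertex set. Then K (dimension 2) consists of the simplices:

  0-simplices (4): P, Q, R, S
  1-simplices (6): PQ, PR, PS, QR, QS, RS
  2-simplices (4): PQR, PQS, PRS, QRS

giving chain groups C_0 ≅ Z^4, C_1 ≅ Z^6, C_2 ≅ Z^4.

∂_1: C_1 → C_0 maps an edge to its endpoints' difference, ∂[p,q] = q − p.
As a 4×6 matrix over Z this has rank 3, with invariant factors (1,1,1).

∂_2: C_2 → C_1 maps a triangle to the signed sum of its edges. For instance
  ∂PQS = QS − PS + PQ,
  ∂QRS = RS − QS + QR.
As a 6×4 matrix over Z this has rank 3, with invariant factors (1,1,1).

Computing H_k = (kernel of ∂_k) / (image of ∂_{k+1}):

  H_0: rank C_0 − rank ∂_1 = 4 − 3 = 1, and the invariant factors of ∂_1 are all 1, so H_0 ≅ Z.
  H_1: rank ker ∂_1 − rank ∂_2 = (6 − 3) − 3 = 0, and the invariant factors of ∂_2 are all 1, so H_1 ≅ 0.
  H_2: rank ker ∂_2 − rank ∂_3 = (4 − 3) − 0 = 1, and there is no ∂_3, so H_2 ≅ Z.

As a check, the Euler characteristic is 4 − 6 + 4 = 2, which agrees with 1 − 0 + 1 = 2.
(K is a triangulation of the 2-sphere S^2.)

H_0 ≅ Z,  H_1 = 0,  H_2 ≅ Z.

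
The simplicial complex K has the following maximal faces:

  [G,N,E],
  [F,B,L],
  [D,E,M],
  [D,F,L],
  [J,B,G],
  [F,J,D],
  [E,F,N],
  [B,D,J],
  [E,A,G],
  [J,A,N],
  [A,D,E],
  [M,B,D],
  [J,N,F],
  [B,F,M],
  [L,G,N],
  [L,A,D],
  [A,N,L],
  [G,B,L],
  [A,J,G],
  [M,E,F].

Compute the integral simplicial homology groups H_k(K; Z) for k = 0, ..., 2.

K has 10 vertices, 30 edges, 20 triangles.
rank ∂_0 = 0, rank ∂_1 = 9 ⇒ b_0 = 10 − 0 − 9 = 1; all invariant factors of ∂_1 are 1 so no torsion. So H_0 ≅ Z.
rank ∂_1 = 9, rank ∂_2 = 20 ⇒ b_1 = 30 − 9 − 20 = 1; ∂_2 has invariant factor(s) [2] giving torsion. So H_1 ≅ Z ⊕ Z/2.
rank ∂_2 = 20, rank ∂_3 = 0 ⇒ b_2 = 20 − 20 − 0 = 0. So H_2 ≅ 0.

H_0 ≅ Z,  H_1 ≅ Z ⊕ Z/2,  H_2 = 0.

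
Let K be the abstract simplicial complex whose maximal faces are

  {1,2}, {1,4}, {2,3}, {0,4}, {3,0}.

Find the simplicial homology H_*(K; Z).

H_0 = Z,  H_1 = Z.

Order the vertices as 0 < 1 < 2 < 3 < 4. Listing each simplex with vertices in this order, K has dimension 1 with simplices:

  0-simplices (5): [0], [1], [2], [3], [4]
  1-simplices (5): [0,3], [0,4], [1,2], [1,4], [2,3]

giving chain groups C_0 ≅ Z^5, C_1 ≅ Z^5.

∂_1: C_1 → C_0 maps an edge to its endpoints' difference, ∂[p,q] = q − p. For instance
  ∂[0,3] = [3] − [0].
The 5×5 boundary matrix has rank 4 and Smith normal form diag(1,1,1,1).

Now H_k = ker ∂_k / im ∂_{k+1}, so:

  H_0: rank C_0 − rank ∂_1 = 5 − 4 = 1, and the invariant factors of ∂_1 are all 1, so H_0 = Z.
  H_1: rank ker ∂_1 − rank ∂_2 = (5 − 4) − 0 = 1, and there is no ∂_2, so H_1 = Z.

As a check, the Euler characteristic is 5 − 5 = 0, which agrees with 1 − 1 = 0.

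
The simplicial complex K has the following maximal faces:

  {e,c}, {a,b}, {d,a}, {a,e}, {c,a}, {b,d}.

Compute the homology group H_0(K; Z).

Order the vertices as a < b < c < d < e. Listing each simplex with vertices in this order, K has dimension 1 with simplices:

  0-simplices (5): a, b, c, d, e
  1-simplices (6): ab, ac, ad, ae, bd, ce

so the chain groups are C_0 ≅ Z^5, C_1 ≅ Z^6.

Boundary ∂_1: C_1 → C_0 sends each edge [p,q] (with p < q) to q − p.
As a 5×6 matrix over Z this has rank 4, with invariant factors (1,1,1,1).

From H_k ≅ ker(∂_k) / im(∂_{k+1}) we obtain:

  H_0: rank C_0 − rank ∂_1 = 5 − 4 = 1, and the invariant factors of ∂_1 are all 1, so H_0 = Z.

H_0 ≅ Z.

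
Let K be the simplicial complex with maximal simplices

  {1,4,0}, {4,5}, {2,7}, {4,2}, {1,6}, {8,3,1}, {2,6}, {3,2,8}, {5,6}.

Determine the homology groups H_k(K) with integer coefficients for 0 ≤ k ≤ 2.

K has 9 vertices, 14 edges, 3 triangles.
rank ∂_0 = 0, rank ∂_1 = 8 ⇒ b_0 = 9 − 0 − 8 = 1; all invariant factors of ∂_1 are 1 so no torsion. So H_0 = Z.
rank ∂_1 = 8, rank ∂_2 = 3 ⇒ b_1 = 14 − 8 − 3 = 3; all invariant factors of ∂_2 are 1 so no torsion. So H_1 = Z^3.
rank ∂_2 = 3, rank ∂_3 = 0 ⇒ b_2 = 3 − 3 − 0 = 0. So H_2 = 0.

H_0 ≅ Z,  H_1 ≅ Z^3,  H_2 = 0.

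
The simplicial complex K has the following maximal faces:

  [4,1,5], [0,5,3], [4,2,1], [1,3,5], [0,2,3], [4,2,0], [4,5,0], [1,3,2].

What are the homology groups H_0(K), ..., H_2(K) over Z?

Take the total order 0 < 1 < 2 < 3 < 4 < 5 on the vertex set. Then K (dimension 2) consists of the simplices:

  0-simplices (6): [0], [1], [2], [3], [4], [5]
  1-simplices (12): [0,2], [0,3], [0,4], [0,5], [1,2], [1,3], [1,4], [1,5], [2,3], [2,4], [3,5], [4,5]
  2-simplices (8): [0,2,3], [0,2,4], [0,3,5], [0,4,5], [1,2,3], [1,2,4], [1,3,5], [1,4,5]

giving chain groups C_0 ≅ Z^6, C_1 ≅ Z^12, C_2 ≅ Z^8.

The boundary map ∂_1: C_1 → C_0 sends each edge [p,q] (with p < q) to q − p. For instance
  ∂[1,3] = [3] − [1].
The resulting 6×12 matrix has rank 5, and its Smith normal form has invariant factors (1,1,1,1,1).

∂_2: C_2 → C_1 maps a triangle to the signed sum of its edges. For instance
  ∂[1,2,4] = [2,4] − [1,4] + [1,2],
  ∂[0,4,5] = [4,5] − [0,5] + [0,4].
The resulting 12×8 matrix has rank 7, and its Smith normal form has invariant factors (1,1,1,1,1,1,1).

Computing H_k = (kernel of ∂_k) / (image of ∂_{k+1}):

  H_0: rank C_0 − rank ∂_1 = 6 − 5 = 1, and the invariant factors of ∂_1 are all 1, so H_0 ≅ Z.
  H_1: rank ker ∂_1 − rank ∂_2 = (12 − 5) − 7 = 0, and the invariant factors of ∂_2 are all 1, so H_1 ≅ 0.
  H_2: rank ker ∂_2 − rank ∂_3 = (8 − 7) − 0 = 1, and there is no ∂_3, so H_2 ≅ Z.

H_0 = Z,  H_1 = 0,  H_2 = Z.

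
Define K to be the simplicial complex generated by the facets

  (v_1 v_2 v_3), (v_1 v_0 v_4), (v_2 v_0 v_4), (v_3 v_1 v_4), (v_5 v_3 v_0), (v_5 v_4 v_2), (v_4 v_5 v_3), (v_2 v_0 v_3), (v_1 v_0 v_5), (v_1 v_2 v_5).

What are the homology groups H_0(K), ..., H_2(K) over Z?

Take the total order v_0 < v_1 < v_2 < v_3 < v_4 < v_5 on the vertex set. Then K (dimension 2) consists of the simplices:

  0-simplices (6): [v_0], [v_1], [v_2], [v_3], [v_4], [v_5]
  1-simplices (15): (15 of them)
  2-simplices (10): [v_0,v_1,v_4], [v_0,v_1,v_5], [v_0,v_2,v_3], [v_0,v_2,v_4], [v_0,v_3,v_5], [v_1,v_2,v_3], [v_1,v_2,v_5], [v_1,v_3,v_4], [v_2,v_4,v_5], [v_3,v_4,v_5]

Hence C_0 ≅ Z^6, C_1 ≅ Z^15, C_2 ≅ Z^10.

The boundary map ∂_1: C_1 → C_0 maps an edge to its endpoints' difference, ∂[p,q] = q − p.
This gives a 6×15 integer matrix of rank 5; reducing to Smith normal form yields diagonal entries (1,1,1,1,1).

The boundary map ∂_2: C_2 → C_1 sends each 2-simplex [p,q,r] to [q,r] − [p,r] + [p,q]. For instance
  ∂[v_0,v_2,v_4] = [v_2,v_4] − [v_0,v_4] + [v_0,v_2],
  ∂[v_1,v_2,v_3] = [v_2,v_3] − [v_1,v_3] + [v_1,v_2].
The 15×10 boundary matrix has rank 10 and Smith normal form diag(1,1,1,1,1,1,1,1,1,2).

Computing H_k = (kernel of ∂_k) / (image of ∂_{k+1}):

  H_0: rank C_0 − rank ∂_1 = 6 − 5 = 1, and the invariant factors of ∂_1 are all 1, so H_0 = Z.
  H_1: rank ker ∂_1 − rank ∂_2 = (15 − 5) − 10 = 0, and ∂_2 has invariant factor 2 > 1, so H_1 = Z/2.
  H_2: rank ker ∂_2 − rank ∂_3 = (10 − 10) − 0 = 0, and there is no ∂_3, so H_2 = 0.

(K is a triangulation of the real projective plane RP^2.)

H_0 = Z,  H_1 = Z/2,  H_2 = 0.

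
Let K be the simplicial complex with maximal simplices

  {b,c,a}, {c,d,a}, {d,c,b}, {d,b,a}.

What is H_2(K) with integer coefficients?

H_2 = Z.

Take the total order a < b < c < d on the vertex set. Then K (dimension 2) consists of the simplices:

  0-simplices (4): a, b, c, d
  1-simplices (6): ab, ac, ad, bc, bd, cd
  2-simplices (4): abc, abd, acd, bcd

Hence C_0 ≅ Z^4, C_1 ≅ Z^6, C_2 ≅ Z^4.

The boundary map ∂_1: C_1 → C_0 maps an edge to its endpoints' difference, ∂[p,q] = q − p. For instance
  ∂cd = d − c.
The resulting 4×6 matrix has rank 3, and its Smith normal form has invariant factors (1,1,1).

Boundary ∂_2: C_2 → C_1 acts by ∂[p,q,r] = [q,r] − [p,r] + [p,q]. For instance
  ∂abd = bd − ad + ab,
  ∂bcd = cd − bd + bc.
As a 6×4 matrix over Z this has rank 3, with invariant factors (1,1,1).

Computing H_k = (kernel of ∂_k) / (image of ∂_{k+1}):

  H_2: rank ker ∂_2 − rank ∂_3 = (4 − 3) − 0 = 1, and there is no ∂_3, so H_2 ≅ Z.

(K is a triangulation of the 2-sphere S^2.)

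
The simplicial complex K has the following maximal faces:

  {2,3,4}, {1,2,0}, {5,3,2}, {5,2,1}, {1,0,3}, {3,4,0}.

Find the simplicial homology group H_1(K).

H_1 ≅ Z.

Take the total order 0 < 1 < 2 < 3 < 4 < 5 on the vertex set. Then K (dimension 2) consists of the simplices:

  0-simplices (6): [0], [1], [2], [3], [4], [5]
  1-simplices (12): [0,1], [0,2], [0,3], [0,4], [1,2], [1,3], [1,5], [2,3], [2,4], [2,5], [3,4], [3,5]
  2-simplices (6): [0,1,2], [0,1,3], [0,3,4], [1,2,5], [2,3,4], [2,3,5]

Hence C_0 ≅ Z^6, C_1 ≅ Z^12, C_2 ≅ Z^6.

∂_1: C_1 → C_0 sends each edge [p,q] (with p < q) to q − p.
This gives a 6×12 integer matrix of rank 5; reducing to Smith normal form yields diagonal entries (1,1,1,1,1).

∂_2: C_2 → C_1 acts by ∂[p,q,r] = [q,r] − [p,r] + [p,q]. For instance
  ∂[2,3,4] = [3,4] − [2,4] + [2,3],
  ∂[0,1,2] = [1,2] − [0,2] + [0,1].
As a 12×6 matrix over Z this has rank 6, with invariant factors (1,1,1,1,1,1).

Now H_k = ker ∂_k / im ∂_{k+1}, so:

  H_1: rank ker ∂_1 − rank ∂_2 = (12 − 5) − 6 = 1, and the invariant factors of ∂_2 are all 1, so H_1 ≅ Z.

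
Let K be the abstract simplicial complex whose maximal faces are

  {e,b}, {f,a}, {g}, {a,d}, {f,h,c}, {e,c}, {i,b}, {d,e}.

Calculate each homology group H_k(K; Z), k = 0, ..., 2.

H_0 = Z^2,  H_1 = Z,  H_2 = 0.

Order the vertices as a < b < c < d < e < f < g < h < i. Listing each simplex with vertices in this order, K has dimension 2 with simplices:

  0-simplices (9): a, b, c, d, e, f, g, h, i
  1-simplices (9): ad, af, be, bi, ce, cf, ch, de, fh
  2-simplices (1): cfh

so the chain groups are C_0 ≅ Z^9, C_1 ≅ Z^9, C_2 ≅ Z^1.

Boundary ∂_1: C_1 → C_0 is given by ∂[p,q] = [q] − [p].
This gives a 9×9 integer matrix of rank 7; reducing to Smith normal form yields diagonal entries (1,1,1,1,1,1,1).

Boundary ∂_2: C_2 → C_1 maps a triangle to the signed sum of its edges. For instance
  ∂cfh = fh − ch + cf.
This gives a 9×1 integer matrix of rank 1; reducing to Smith normal form yields diagonal entries (1).

Reading off H_k = ker ∂_k / im ∂_{k+1}:

  H_0: rank C_0 − rank ∂_1 = 9 − 7 = 2, and the invariant factors of ∂_1 are all 1, so H_0 = Z^2.
  H_1: rank ker ∂_1 − rank ∂_2 = (9 − 7) − 1 = 1, and the invariant factors of ∂_2 are all 1, so H_1 = Z.
  H_2: rank ker ∂_2 − rank ∂_3 = (1 − 1) − 0 = 0, and there is no ∂_3, so H_2 = 0.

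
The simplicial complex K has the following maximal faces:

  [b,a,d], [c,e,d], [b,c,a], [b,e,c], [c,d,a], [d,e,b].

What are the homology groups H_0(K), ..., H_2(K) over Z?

H_0 ≅ Z,  H_1 = 0,  H_2 ≅ Z.

Order the vertices as a < b < c < d < e. Listing each simplex with vertices in this order, K has dimension 2 with simplices:

  0-simplices (5): a, b, c, d, e
  1-simplices (9): ab, ac, ad, bc, bd, be, cd, ce, de
  2-simplices (6): abc, abd, acd, bce, bde, cde

so the chain groups are C_0 ≅ Z^5, C_1 ≅ Z^9, C_2 ≅ Z^6.

∂_1: C_1 → C_0 sends each edge [p,q] (with p < q) to q − p. For instance
  ∂cd = d − c.
The resulting 5×9 matrix has rank 4, and its Smith normal form has invariant factors (1,1,1,1).

Boundary ∂_2: C_2 → C_1 sends each 2-simplex [p,q,r] to [q,r] − [p,r] + [p,q]. For instance
  ∂bce = ce − be + bc,
  ∂abd = bd − ad + ab.
The 9×6 boundary matrix has rank 5 and Smith normal form diag(1,1,1,1,1).

Reading off H_k = ker ∂_k / im ∂_{k+1}:

  H_0: rank C_0 − rank ∂_1 = 5 − 4 = 1, and the invariant factors of ∂_1 are all 1, so H_0 = Z.
  H_1: rank ker ∂_1 − rank ∂_2 = (9 − 4) − 5 = 0, and the invariant factors of ∂_2 are all 1, so H_1 = 0.
  H_2: rank ker ∂_2 − rank ∂_3 = (6 − 5) − 0 = 1, and there is no ∂_3, so H_2 = Z.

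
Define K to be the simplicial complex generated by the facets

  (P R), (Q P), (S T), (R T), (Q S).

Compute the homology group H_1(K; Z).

Order the vertices as P < Q < R < S < T. Listing each simplex with vertices in this order, K has dimension 1 with simplices:

  0-simplices (5): P, Q, R, S, T
  1-simplices (5): PQ, PR, QS, RT, ST

Hence C_0 ≅ Z^5, C_1 ≅ Z^5.

Boundary ∂_1: C_1 → C_0 maps an edge to its endpoints' difference, ∂[p,q] = q − p. For instance
  ∂ST = T − S.
The resulting 5×5 matrix has rank 4, and its Smith normal form has invariant factors (1,1,1,1).

Now H_k = ker ∂_k / im ∂_{k+1}, so:

  H_1: rank ker ∂_1 − rank ∂_2 = (5 − 4) − 0 = 1, and there is no ∂_2, so H_1 = Z.

(K is a triangulation of the circle S^1.)

H_1 ≅ Z.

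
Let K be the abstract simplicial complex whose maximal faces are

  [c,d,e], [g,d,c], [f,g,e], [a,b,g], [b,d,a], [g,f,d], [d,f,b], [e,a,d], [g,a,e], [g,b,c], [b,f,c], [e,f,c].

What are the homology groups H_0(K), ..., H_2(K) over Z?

Take the total order a < b < c < d < e < f < g on the vertex set. Then K (dimension 2) consists of the simplices:

  0-simplices (7): a, b, c, d, e, f, g
  1-simplices (18): ab, ad, ae, ag, bc, bd, bf, bg, cd, ce, cf, cg, de, df, dg, ef, eg, fg
  2-simplices (12): abd, abg, ade, aeg, bcf, bcg, bdf, cde, cdg, cef, dfg, efg

so the chain groups are C_0 ≅ Z^7, C_1 ≅ Z^18, C_2 ≅ Z^12.

∂_1: C_1 → C_0 is given by ∂[p,q] = [q] − [p].
As a 7×18 matrix over Z this has rank 6, with invariant factors (1,1,1,1,1,1).

The boundary map ∂_2: C_2 → C_1 acts by ∂[p,q,r] = [q,r] − [p,r] + [p,q]. For instance
  ∂bcg = cg − bg + bc,
  ∂cdg = dg − cg + cd.
The 18×12 boundary matrix has rank 12 and Smith normal form diag(1,1,1,1,1,1,1,1,1,1,1,2).

Reading off H_k = ker ∂_k / im ∂_{k+1}:

  H_0: rank C_0 − rank ∂_1 = 7 − 6 = 1, and the invariant factors of ∂_1 are all 1, so H_0 = Z.
  H_1: rank ker ∂_1 − rank ∂_2 = (18 − 6) − 12 = 0, and ∂_2 has invariant factor 2 > 1, so H_1 = Z/2.
  H_2: rank ker ∂_2 − rank ∂_3 = (12 − 12) − 0 = 0, and there is no ∂_3, so H_2 = 0.

H_0 = Z,  H_1 = Z/2,  H_2 = 0.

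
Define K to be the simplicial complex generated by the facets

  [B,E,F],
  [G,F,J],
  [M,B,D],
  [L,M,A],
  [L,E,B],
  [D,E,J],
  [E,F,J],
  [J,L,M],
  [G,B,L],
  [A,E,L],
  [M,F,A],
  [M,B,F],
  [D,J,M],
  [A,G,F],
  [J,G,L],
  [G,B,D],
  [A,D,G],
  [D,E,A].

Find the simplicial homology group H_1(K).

H_1 = Z^2.

Take the total order A < B < D < E < F < G < J < L < M on the vertex set. Then K (dimension 2) consists of the simplices:

  0-simplices (9): A, B, D, E, F, G, J, L, M
  1-simplices (27): AD, AE, AF, AG, AL, AM, BD, BE, BF, BG, BL, BM, DE, DG, DJ, DM, EF, EJ, EL, FG, FJ, FM, GJ, GL, JL, JM, LM
  2-simplices (18): ADE, ADG, AEL, AFG, AFM, ALM, BDG, BDM, BEF, BEL, BFM, BGL, DEJ, DJM, EFJ, FGJ, GJL, JLM

Hence C_0 ≅ Z^9, C_1 ≅ Z^27, C_2 ≅ Z^18.

The boundary map ∂_1: C_1 → C_0 sends each edge [p,q] (with p < q) to q − p. For instance
  ∂AD = D − A.
The resulting 9×27 matrix has rank 8, and its Smith normal form has invariant factors (1,1,1,1,1,1,1,1).

∂_2: C_2 → C_1 acts by ∂[p,q,r] = [q,r] − [p,r] + [p,q]. For instance
  ∂BFM = FM − BM + BF,
  ∂BEL = EL − BL + BE.
As a 27×18 matrix over Z this has rank 17, with invariant factors (1,1,1,1,1,1,1,1,1,1,1,1,1,1,1,1,1).

Reading off H_k = ker ∂_k / im ∂_{k+1}:

  H_1: rank ker ∂_1 − rank ∂_2 = (27 − 8) − 17 = 2, and the invariant factors of ∂_2 are all 1, so H_1 ≅ Z^2.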